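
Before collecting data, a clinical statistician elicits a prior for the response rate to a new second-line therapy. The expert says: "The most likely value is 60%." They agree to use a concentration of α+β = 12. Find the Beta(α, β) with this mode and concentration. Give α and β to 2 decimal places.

α = 7.00, β = 5.00

For α,β > 1 the Beta mode is (α−1)/(α+β−2). With α+β = 12, the mode is (α−1)/10.
Set (α−1)/10 = 0.6 → α = 1 + 0.6·10 = 7.00.
β = 12 − α = 5.00.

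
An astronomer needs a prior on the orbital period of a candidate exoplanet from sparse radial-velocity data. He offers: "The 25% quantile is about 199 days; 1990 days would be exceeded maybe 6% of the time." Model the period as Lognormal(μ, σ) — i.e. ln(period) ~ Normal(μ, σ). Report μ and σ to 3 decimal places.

If T ~ Lognormal(μ,σ) then ln T ~ Normal(μ,σ), so the p-quantile of ln T is μ + z_p·σ.
ln(199) = 5.293 and ln(1990) = 7.596; z_{0.25} = -0.6745, z_{0.94} = 1.555.
σ = (7.596 − 5.293)/(1.555 − (-0.6745)) = 1.033.
μ = 5.293 − (-0.6745)·1.033 = 5.990.

μ ≈ 5.990, σ ≈ 1.033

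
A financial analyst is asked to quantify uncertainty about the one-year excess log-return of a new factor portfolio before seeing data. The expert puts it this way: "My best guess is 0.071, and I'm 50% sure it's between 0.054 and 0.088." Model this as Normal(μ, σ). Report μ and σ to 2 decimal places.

μ = 0.07, σ = 0.03

A symmetric 50% interval runs μ ± z·σ with z = 0.6745.
Half-width = 0.017, so σ = 0.017/0.6745 = 0.03.
μ is the stated best guess, 0.07.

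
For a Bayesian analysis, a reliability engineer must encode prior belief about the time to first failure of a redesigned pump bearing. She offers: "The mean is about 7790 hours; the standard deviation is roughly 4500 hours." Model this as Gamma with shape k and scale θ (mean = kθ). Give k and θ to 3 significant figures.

For Gamma(k, scale θ): mean = kθ, variance = kθ², so CV = 1/√k.
CV = SD/mean = 4500/7790 = 0.5777, hence k = 1/CV² = 3.
Then θ = mean/k = 7790/3 = 2600.

k ≈ 3, θ ≈ 2600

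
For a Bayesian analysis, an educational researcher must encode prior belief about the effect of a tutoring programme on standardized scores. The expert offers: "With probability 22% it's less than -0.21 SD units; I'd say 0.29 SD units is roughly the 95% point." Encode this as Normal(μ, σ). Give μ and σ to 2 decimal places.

μ = -0.05, σ = 0.21

For Normal(μ,σ), the p-quantile is μ + z_p·σ. Here z_{0.22} = -0.7722, z_{0.95} = 1.645.
So -0.21 = μ − 0.7722σ and 0.29 = μ + 1.645σ.
Subtracting: σ = (0.29 − -0.21)/(1.645 − (-0.7722)) = 0.21.
Then μ = -0.21 − (-0.7722)·0.21 = -0.05.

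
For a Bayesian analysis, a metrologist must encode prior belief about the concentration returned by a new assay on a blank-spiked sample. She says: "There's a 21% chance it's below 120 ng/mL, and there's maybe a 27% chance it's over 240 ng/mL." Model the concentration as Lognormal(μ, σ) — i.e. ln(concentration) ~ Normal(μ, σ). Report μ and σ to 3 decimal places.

μ ≈ 5.181, σ ≈ 0.488

If T ~ Lognormal(μ,σ) then ln T ~ Normal(μ,σ), so the p-quantile of ln T is μ + z_p·σ.
ln(120) = 4.787 and ln(240) = 5.481; z_{0.21} = -0.8064, z_{0.73} = 0.6128.
σ = (5.481 − 4.787)/(0.6128 − (-0.8064)) = 0.488.
μ = 4.787 − (-0.8064)·0.488 = 5.181.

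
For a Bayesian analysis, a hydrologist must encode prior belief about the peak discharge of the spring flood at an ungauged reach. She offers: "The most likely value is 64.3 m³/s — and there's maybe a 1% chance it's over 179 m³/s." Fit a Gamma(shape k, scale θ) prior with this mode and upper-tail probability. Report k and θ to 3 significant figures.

k ≈ 5.37, θ ≈ 14.7

Gamma(k,θ) with k>1 has mode (k−1)θ, so θ = 64.3/(k−1).
Need P(X < 179) = 0.99 with θ tied to k this way. Start at k = 2, θ = 64.3: P(X<179) ≈ 0.766.
Too low — raise k to concentrate. Iterating converges to k ≈ 5.37.
Then θ = 64.3/(5.37−1) ≈ 14.7.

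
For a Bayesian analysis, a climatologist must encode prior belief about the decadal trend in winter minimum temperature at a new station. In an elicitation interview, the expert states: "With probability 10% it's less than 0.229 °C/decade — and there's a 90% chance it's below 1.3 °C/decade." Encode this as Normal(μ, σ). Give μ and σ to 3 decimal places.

μ = 0.764, σ = 0.418

For Normal(μ,σ), the p-quantile is μ + z_p·σ. Here z_{0.1} = -1.282, z_{0.9} = 1.282.
So 0.229 = μ − 1.282σ and 1.3 = μ + 1.282σ.
Subtracting: σ = (1.3 − 0.229)/(1.282 − (-1.282)) = 0.418.
Then μ = 0.229 − (-1.282)·0.418 = 0.764.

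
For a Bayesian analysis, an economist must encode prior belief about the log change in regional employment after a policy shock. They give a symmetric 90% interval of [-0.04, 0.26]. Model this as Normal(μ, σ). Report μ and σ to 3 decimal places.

A symmetric 90% interval runs μ ± z·σ with z = 1.645.
Half-width = 0.15, so σ = 0.15/1.645 = 0.091.
μ is the interval midpoint, 0.110.

μ = 0.110, σ = 0.091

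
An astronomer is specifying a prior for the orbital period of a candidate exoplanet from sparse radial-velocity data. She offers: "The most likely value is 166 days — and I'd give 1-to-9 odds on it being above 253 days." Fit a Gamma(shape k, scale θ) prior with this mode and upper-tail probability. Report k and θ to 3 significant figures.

k ≈ 11.5, θ ≈ 15.8

Gamma(k,θ) with k>1 has mode (k−1)θ, so θ = 166/(k−1).
Need P(X < 253) = 0.9 with θ tied to k this way. Start at k = 2, θ = 166: P(X<253) ≈ 0.450.
Too low — raise k to concentrate. Iterating converges to k ≈ 11.5.
Then θ = 166/(11.5−1) ≈ 15.8.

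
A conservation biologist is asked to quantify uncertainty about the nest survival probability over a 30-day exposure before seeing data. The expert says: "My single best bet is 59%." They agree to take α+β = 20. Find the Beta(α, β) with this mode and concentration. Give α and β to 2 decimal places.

α = 11.62, β = 8.38

For α,β > 1 the Beta mode is (α−1)/(α+β−2). With α+β = 20, the mode is (α−1)/18.
Set (α−1)/18 = 0.59 → α = 1 + 0.59·18 = 11.62.
β = 20 − α = 8.38.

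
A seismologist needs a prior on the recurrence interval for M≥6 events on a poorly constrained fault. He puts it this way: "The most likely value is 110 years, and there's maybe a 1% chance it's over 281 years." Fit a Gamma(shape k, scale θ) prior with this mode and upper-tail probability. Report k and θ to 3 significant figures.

k ≈ 6.31, θ ≈ 20.7

Gamma(k,θ) with k>1 has mode (k−1)θ, so θ = 110/(k−1).
Need P(X < 281) = 0.99 with θ tied to k this way. Start at k = 2, θ = 110: P(X<281) ≈ 0.724.
Too low — raise k to concentrate. Iterating converges to k ≈ 6.31.
Then θ = 110/(6.31−1) ≈ 20.7.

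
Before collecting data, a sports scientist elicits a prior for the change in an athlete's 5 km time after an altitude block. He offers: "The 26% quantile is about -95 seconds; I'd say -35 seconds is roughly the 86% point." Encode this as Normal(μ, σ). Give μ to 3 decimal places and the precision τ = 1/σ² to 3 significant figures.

μ = -72.605, τ = 0.000825

For Normal(μ,σ), the p-quantile is μ + z_p·σ. Here z_{0.26} = -0.6433, z_{0.86} = 1.08.
So -95 = μ − 0.6433σ and -35 = μ + 1.08σ.
Subtracting: σ = (-35 − -95)/(1.08 − (-0.6433)) = 34.810.
Then μ = -95 − (-0.6433)·34.810 = -72.605.
Precision τ = 1/σ² = 1/34.81² = 0.000825.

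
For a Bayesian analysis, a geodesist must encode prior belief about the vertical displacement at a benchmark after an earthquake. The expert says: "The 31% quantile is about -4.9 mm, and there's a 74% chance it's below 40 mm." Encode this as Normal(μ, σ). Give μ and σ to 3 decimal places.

For Normal(μ,σ), the p-quantile is μ + z_p·σ. Here z_{0.31} = -0.4959, z_{0.74} = 0.6433.
So -4.9 = μ − 0.4959σ and 40 = μ + 0.6433σ.
Subtracting: σ = (40 − -4.9)/(0.6433 − (-0.4959)) = 39.414.
Then μ = -4.9 − (-0.4959)·39.414 = 14.643.

μ = 14.643, σ = 39.414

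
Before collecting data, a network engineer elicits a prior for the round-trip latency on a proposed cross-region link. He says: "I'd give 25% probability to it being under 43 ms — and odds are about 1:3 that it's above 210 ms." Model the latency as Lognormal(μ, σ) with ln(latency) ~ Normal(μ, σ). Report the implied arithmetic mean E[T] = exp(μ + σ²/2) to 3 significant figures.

If T ~ Lognormal(μ,σ) then ln T ~ Normal(μ,σ), so the p-quantile of ln T is μ + z_p·σ.
ln(43) = 3.761 and ln(210) = 5.347; z_{0.25} = -0.6745, z_{0.75} = 0.6745.
σ = (5.347 − 3.761)/(0.6745 − (-0.6745)) = 1.176.
μ = 3.761 − (-0.6745)·1.176 = 4.554.
E[T] = exp(μ + σ²/2) = exp(4.554 + 0.6911) = 190 ms.

E[T] ≈ 190 ms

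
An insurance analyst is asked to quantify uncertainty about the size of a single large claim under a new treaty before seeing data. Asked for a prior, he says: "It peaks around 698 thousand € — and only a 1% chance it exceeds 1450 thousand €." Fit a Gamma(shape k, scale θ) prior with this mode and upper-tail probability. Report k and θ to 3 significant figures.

Gamma(k,θ) with k>1 has mode (k−1)θ, so θ = 698/(k−1).
Need P(X < 1450) = 0.99 with θ tied to k this way. Start at k = 2, θ = 698: P(X<1450) ≈ 0.615.
Too low — raise k to concentrate. Iterating converges to k ≈ 10.1.
Then θ = 698/(10.1−1) ≈ 76.5.

k ≈ 10.1, θ ≈ 76.5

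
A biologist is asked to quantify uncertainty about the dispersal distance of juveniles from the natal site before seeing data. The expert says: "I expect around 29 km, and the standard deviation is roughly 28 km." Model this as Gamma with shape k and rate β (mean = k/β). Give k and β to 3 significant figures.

For Gamma(k, rate β): mean = k/β, variance = k/β², so CV = 1/√k.
CV = SD/mean = 28/29 = 0.9655, hence k = 1/CV² = 1.07.
Then β = k/mean = 1.07/29 = 0.037.

k ≈ 1.07, β ≈ 0.037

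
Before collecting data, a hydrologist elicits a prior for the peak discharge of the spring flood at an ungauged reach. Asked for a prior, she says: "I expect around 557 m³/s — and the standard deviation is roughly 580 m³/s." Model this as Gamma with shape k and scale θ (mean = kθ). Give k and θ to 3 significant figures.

For Gamma(k, scale θ): mean = kθ, variance = kθ², so CV = 1/√k.
CV = SD/mean = 580/557 = 1.041, hence k = 1/CV² = 0.922.
Then θ = mean/k = 557/0.922 = 604.

k ≈ 0.922, θ ≈ 604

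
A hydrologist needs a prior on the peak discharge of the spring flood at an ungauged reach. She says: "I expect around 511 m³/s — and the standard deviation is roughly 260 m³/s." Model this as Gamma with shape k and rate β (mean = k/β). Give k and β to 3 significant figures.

For Gamma(k, rate β): mean = k/β, variance = k/β², so CV = 1/√k.
CV = SD/mean = 260/511 = 0.5088, hence k = 1/CV² = 3.86.
Then β = k/mean = 3.86/511 = 0.00756.

k ≈ 3.86, β ≈ 0.00756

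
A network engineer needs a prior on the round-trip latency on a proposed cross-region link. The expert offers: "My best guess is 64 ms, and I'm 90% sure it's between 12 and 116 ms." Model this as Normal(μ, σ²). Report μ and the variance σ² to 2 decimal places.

A symmetric 90% interval runs μ ± z·σ with z = 1.645.
Half-width = 52, so σ = 52/1.645 = 31.614 and σ² = 999.43.
μ is the stated best guess, 64.00.

μ = 64.00, σ² = 999.43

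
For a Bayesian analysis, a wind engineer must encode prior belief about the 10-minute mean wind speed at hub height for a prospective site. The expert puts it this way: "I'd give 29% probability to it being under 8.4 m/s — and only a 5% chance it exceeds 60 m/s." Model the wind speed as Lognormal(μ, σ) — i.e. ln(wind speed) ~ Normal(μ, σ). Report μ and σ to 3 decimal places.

μ ≈ 2.623, σ ≈ 0.894

If T ~ Lognormal(μ,σ) then ln T ~ Normal(μ,σ), so the p-quantile of ln T is μ + z_p·σ.
ln(8.4) = 2.128 and ln(60) = 4.094; z_{0.29} = -0.5534, z_{0.95} = 1.645.
σ = (4.094 − 2.128)/(1.645 − (-0.5534)) = 0.894.
μ = 2.128 − (-0.5534)·0.894 = 2.623.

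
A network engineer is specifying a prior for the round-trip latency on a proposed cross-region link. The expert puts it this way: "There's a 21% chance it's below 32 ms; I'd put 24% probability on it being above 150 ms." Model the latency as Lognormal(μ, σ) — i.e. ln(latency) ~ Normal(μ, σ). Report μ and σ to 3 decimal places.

μ ≈ 4.289, σ ≈ 1.021

If T ~ Lognormal(μ,σ) then ln T ~ Normal(μ,σ), so the p-quantile of ln T is μ + z_p·σ.
ln(32) = 3.466 and ln(150) = 5.011; z_{0.21} = -0.8064, z_{0.76} = 0.7063.
σ = (5.011 − 3.466)/(0.7063 − (-0.8064)) = 1.021.
μ = 3.466 − (-0.8064)·1.021 = 4.289.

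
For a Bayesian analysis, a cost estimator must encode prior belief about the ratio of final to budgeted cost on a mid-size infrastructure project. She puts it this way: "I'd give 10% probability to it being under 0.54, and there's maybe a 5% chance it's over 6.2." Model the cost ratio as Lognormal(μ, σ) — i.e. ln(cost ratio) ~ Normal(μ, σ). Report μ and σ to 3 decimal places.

μ ≈ 0.453, σ ≈ 0.834

If T ~ Lognormal(μ,σ) then ln T ~ Normal(μ,σ), so the p-quantile of ln T is μ + z_p·σ.
ln(0.54) = -0.6162 and ln(6.2) = 1.825; z_{0.1} = -1.282, z_{0.95} = 1.645.
σ = (1.825 − -0.6162)/(1.645 − (-1.282)) = 0.834.
μ = -0.6162 − (-1.282)·0.834 = 0.453.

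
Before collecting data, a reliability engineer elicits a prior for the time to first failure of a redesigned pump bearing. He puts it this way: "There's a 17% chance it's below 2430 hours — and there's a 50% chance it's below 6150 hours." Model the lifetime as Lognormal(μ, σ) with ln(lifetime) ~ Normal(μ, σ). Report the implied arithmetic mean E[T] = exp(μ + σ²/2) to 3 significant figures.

E[T] ≈ 9870 hours

If T ~ Lognormal(μ,σ) then ln T ~ Normal(μ,σ), so the p-quantile of ln T is μ + z_p·σ.
ln(2430) = 7.796 and ln(6150) = 8.724; z_{0.17} = -0.9542, z_{0.5} = 0.
σ = (8.724 − 7.796)/(0 − (-0.9542)) = 0.973.
μ = 7.796 − (-0.9542)·0.973 = 8.724.
E[T] = exp(μ + σ²/2) = exp(8.724 + 0.4735) = 9870 hours.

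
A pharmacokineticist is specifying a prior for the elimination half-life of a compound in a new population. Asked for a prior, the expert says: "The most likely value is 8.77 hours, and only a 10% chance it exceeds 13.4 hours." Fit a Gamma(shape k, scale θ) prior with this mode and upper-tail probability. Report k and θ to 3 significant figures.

k ≈ 11.4, θ ≈ 0.845

Gamma(k,θ) with k>1 has mode (k−1)θ, so θ = 8.77/(k−1).
Need P(X < 13.4) = 0.9 with θ tied to k this way. Start at k = 2, θ = 8.77: P(X<13.4) ≈ 0.451.
Too low — raise k to concentrate. Iterating converges to k ≈ 11.4.
Then θ = 8.77/(11.4−1) ≈ 0.845.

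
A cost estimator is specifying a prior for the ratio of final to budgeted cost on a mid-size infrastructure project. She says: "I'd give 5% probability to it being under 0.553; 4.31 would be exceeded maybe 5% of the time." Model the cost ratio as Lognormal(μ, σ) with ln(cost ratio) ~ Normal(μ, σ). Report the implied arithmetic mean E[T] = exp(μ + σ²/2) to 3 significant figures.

E[T] ≈ 1.88

If T ~ Lognormal(μ,σ) then ln T ~ Normal(μ,σ), so the p-quantile of ln T is μ + z_p·σ.
ln(0.553) = -0.5924 and ln(4.31) = 1.461; z_{0.05} = -1.645, z_{0.95} = 1.645.
σ = (1.461 − -0.5924)/(1.645 − (-1.645)) = 0.624.
μ = -0.5924 − (-1.645)·0.624 = 0.434.
E[T] = exp(μ + σ²/2) = exp(0.434 + 0.1948) = 1.88.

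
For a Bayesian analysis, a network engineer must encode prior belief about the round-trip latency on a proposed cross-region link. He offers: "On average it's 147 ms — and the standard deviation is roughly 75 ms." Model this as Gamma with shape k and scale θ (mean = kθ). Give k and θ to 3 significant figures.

For Gamma(k, scale θ): mean = kθ, variance = kθ², so CV = 1/√k.
CV = SD/mean = 75/147 = 0.5102, hence k = 1/CV² = 3.84.
Then θ = mean/k = 147/3.84 = 38.3.

k ≈ 3.84, θ ≈ 38.3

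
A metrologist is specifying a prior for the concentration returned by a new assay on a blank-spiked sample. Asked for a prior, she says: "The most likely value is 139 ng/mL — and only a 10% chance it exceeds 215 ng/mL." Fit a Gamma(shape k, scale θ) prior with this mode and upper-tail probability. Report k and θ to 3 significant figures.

Gamma(k,θ) with k>1 has mode (k−1)θ, so θ = 139/(k−1).
Need P(X < 215) = 0.9 with θ tied to k this way. Start at k = 2, θ = 139: P(X<215) ≈ 0.458.
Too low — raise k to concentrate. Iterating converges to k ≈ 10.8.
Then θ = 139/(10.8−1) ≈ 14.1.

k ≈ 10.8, θ ≈ 14.1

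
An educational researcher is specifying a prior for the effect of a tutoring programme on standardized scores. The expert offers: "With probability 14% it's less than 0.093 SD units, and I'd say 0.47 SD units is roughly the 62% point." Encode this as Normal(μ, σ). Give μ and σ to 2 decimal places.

μ = 0.39, σ = 0.27

For Normal(μ,σ), the p-quantile is μ + z_p·σ. Here z_{0.14} = -1.08, z_{0.62} = 0.3055.
So 0.093 = μ − 1.08σ and 0.47 = μ + 0.3055σ.
Subtracting: σ = (0.47 − 0.093)/(0.3055 − (-1.08)) = 0.27.
Then μ = 0.093 − (-1.08)·0.27 = 0.39.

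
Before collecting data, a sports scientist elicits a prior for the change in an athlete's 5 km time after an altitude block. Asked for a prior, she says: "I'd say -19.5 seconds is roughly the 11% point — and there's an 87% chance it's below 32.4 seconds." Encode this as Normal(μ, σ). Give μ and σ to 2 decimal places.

μ = 7.55, σ = 22.06

The p-quantile of Normal(μ,σ) is μ + z_p·σ, with z_{0.11} = -1.227 and z_{0.87} = 1.126.
Eliminate σ: μ = (z₂·x₁ − z₁·x₂)/(z₂ − z₁) = (1.126·-19.5 − (-1.227)·32.4)/2.353 = 7.55.
Then σ = (x₂ − x₁)/(z₂ − z₁) = (32.4 − -19.5)/2.353 = 22.06.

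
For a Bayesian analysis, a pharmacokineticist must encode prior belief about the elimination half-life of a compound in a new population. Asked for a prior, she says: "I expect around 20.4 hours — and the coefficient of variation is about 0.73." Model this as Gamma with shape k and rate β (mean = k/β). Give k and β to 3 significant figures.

k ≈ 1.88, β ≈ 0.092

For Gamma(k, rate β): mean = k/β, variance = k/β², so CV = 1/√k.
CV = 0.73, hence k = 1/CV² = 1.88.
Then β = k/mean = 1.88/20.4 = 0.092.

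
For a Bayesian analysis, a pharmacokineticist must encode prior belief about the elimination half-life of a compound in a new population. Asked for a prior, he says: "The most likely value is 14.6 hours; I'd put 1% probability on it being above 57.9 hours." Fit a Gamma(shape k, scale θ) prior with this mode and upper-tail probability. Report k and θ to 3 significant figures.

k ≈ 3.21, θ ≈ 6.61

Gamma(k,θ) with k>1 has mode (k−1)θ, so θ = 14.6/(k−1).
Need P(X < 57.9) = 0.99 with θ tied to k this way. Start at k = 2, θ = 14.6: P(X<57.9) ≈ 0.906.
Too low — raise k to concentrate. Iterating converges to k ≈ 3.21.
Then θ = 14.6/(3.21−1) ≈ 6.61.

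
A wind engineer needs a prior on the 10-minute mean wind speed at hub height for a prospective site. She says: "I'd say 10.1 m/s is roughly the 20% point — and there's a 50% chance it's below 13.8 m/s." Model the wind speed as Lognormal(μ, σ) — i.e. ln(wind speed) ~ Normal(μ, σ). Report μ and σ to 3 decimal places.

μ ≈ 2.625, σ ≈ 0.371

If T ~ Lognormal(μ,σ) then ln T ~ Normal(μ,σ), so the p-quantile of ln T is μ + z_p·σ.
ln(10.1) = 2.313 and ln(13.8) = 2.625; z_{0.2} = -0.8416, z_{0.5} = 0.
σ = (2.625 − 2.313)/(0 − (-0.8416)) = 0.371.
μ = 2.313 − (-0.8416)·0.371 = 2.625.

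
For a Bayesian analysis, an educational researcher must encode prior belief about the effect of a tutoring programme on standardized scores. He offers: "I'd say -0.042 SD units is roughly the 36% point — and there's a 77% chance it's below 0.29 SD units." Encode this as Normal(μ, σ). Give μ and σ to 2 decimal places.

μ = 0.07, σ = 0.30

The p-quantile of Normal(μ,σ) is μ + z_p·σ, with z_{0.36} = -0.3585 and z_{0.77} = 0.7388.
Eliminate σ: μ = (z₂·x₁ − z₁·x₂)/(z₂ − z₁) = (0.7388·-0.042 − (-0.3585)·0.29)/1.097 = 0.07.
Then σ = (x₂ − x₁)/(z₂ − z₁) = (0.29 − -0.042)/1.097 = 0.30.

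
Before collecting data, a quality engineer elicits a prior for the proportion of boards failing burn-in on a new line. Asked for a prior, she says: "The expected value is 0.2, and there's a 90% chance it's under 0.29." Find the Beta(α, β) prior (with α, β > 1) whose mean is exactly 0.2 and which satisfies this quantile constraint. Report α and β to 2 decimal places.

With mean 0.2 fixed, write α = 0.2s, β = 0.8s where s = α+β.
Need P(θ < 0.29) = 0.9 under Beta(0.2s, 0.8s). Normal approximation: (q−m)/√(m(1−m)/s) ≈ z_{0.9} = 1.28, so s ≈ 0.2·0.8·(1.28)²/(0.29−0.2)² = 32.4.
At s = 32.4: P(θ<0.29) ≈ 0.894. Adjusting to match 0.9 gives s ≈ 34.41.
So α = 0.2·34.41 ≈ 6.88, β = 0.8·34.41 ≈ 27.53.

α ≈ 6.88, β ≈ 27.53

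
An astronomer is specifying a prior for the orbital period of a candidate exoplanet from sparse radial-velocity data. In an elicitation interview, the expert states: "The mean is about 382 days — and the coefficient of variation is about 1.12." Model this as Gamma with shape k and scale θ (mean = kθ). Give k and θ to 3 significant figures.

k ≈ 0.797, θ ≈ 479

For Gamma(k, scale θ): mean = kθ, variance = kθ², so CV = 1/√k.
CV = 1.12, hence k = 1/CV² = 0.797.
Then θ = mean/k = 382/0.797 = 479.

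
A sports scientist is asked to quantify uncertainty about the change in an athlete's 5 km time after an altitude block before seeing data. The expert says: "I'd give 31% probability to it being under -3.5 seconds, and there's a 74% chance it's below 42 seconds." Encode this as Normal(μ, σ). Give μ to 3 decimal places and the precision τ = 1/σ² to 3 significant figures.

For Normal(μ,σ), the p-quantile is μ + z_p·σ. Here z_{0.31} = -0.4959, z_{0.74} = 0.6433.
So -3.5 = μ − 0.4959σ and 42 = μ + 0.6433σ.
Subtracting: σ = (42 − -3.5)/(0.6433 − (-0.4959)) = 39.940.
Then μ = -3.5 − (-0.4959)·39.940 = 16.304.
Precision τ = 1/σ² = 1/39.94² = 0.000627.

μ = 16.304, τ = 0.000627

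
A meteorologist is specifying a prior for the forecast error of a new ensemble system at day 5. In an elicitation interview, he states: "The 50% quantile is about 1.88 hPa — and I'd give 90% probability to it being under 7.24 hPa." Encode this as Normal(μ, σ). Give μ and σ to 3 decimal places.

For Normal(μ,σ), the p-quantile is μ + z_p·σ. Here z_{0.5} = 0, z_{0.9} = 1.282.
So 1.88 = μ + 0σ and 7.24 = μ + 1.282σ.
Subtracting: σ = (7.24 − 1.88)/(1.282 − (0)) = 4.182.
Then μ = 1.88 − (0)·4.182 = 1.880.

μ = 1.880, σ = 4.182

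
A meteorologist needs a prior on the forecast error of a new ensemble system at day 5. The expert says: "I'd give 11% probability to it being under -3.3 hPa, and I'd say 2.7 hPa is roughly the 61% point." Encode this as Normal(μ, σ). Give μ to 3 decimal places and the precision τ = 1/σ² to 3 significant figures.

μ = 1.587, τ = 0.063

For Normal(μ,σ), the p-quantile is μ + z_p·σ. Here z_{0.11} = -1.227, z_{0.61} = 0.2793.
So -3.3 = μ − 1.227σ and 2.7 = μ + 0.2793σ.
Subtracting: σ = (2.7 − -3.3)/(0.2793 − (-1.227)) = 3.984.
Then μ = -3.3 − (-1.227)·3.984 = 1.587.
Precision τ = 1/σ² = 1/3.984² = 0.063.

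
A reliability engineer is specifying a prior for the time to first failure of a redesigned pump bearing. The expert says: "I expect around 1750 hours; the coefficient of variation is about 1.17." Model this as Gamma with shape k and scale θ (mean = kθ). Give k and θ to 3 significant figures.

For Gamma(k, scale θ): mean = kθ, variance = kθ², so CV = 1/√k.
CV = 1.17, hence k = 1/CV² = 0.731.
Then θ = mean/k = 1750/0.731 = 2400.

k ≈ 0.731, θ ≈ 2400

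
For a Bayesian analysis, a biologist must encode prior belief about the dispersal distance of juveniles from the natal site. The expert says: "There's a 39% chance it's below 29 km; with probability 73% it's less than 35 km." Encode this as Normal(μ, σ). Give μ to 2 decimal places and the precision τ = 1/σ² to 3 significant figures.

μ = 30.88, τ = 0.0221

For Normal(μ,σ), the p-quantile is μ + z_p·σ. Here z_{0.39} = -0.2793, z_{0.73} = 0.6128.
So 29 = μ − 0.2793σ and 35 = μ + 0.6128σ.
Subtracting: σ = (35 − 29)/(0.6128 − (-0.2793)) = 6.73.
Then μ = 29 − (-0.2793)·6.73 = 30.88.
Precision τ = 1/σ² = 1/6.725² = 0.0221.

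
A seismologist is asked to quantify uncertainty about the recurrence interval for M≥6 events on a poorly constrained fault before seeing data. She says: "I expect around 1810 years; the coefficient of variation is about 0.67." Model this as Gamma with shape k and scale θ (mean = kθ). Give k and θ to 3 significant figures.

k ≈ 2.23, θ ≈ 813

For Gamma(k, scale θ): mean = kθ, variance = kθ², so CV = 1/√k.
CV = 0.67, hence k = 1/CV² = 2.23.
Then θ = mean/k = 1810/2.23 = 813.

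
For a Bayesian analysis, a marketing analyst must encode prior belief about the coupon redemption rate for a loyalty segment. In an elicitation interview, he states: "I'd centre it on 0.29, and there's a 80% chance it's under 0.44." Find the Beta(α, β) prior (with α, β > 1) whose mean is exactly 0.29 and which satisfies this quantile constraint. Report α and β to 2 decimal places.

With mean 0.29 fixed, write α = 0.29s, β = 0.71s where s = α+β.
Need P(θ < 0.44) = 0.8 under Beta(0.29s, 0.71s). Normal approximation: (q−m)/√(m(1−m)/s) ≈ z_{0.8} = 0.842, so s ≈ 0.29·0.71·(0.842)²/(0.44−0.29)² = 6.5.
At s = 6.5: P(θ<0.44) ≈ 0.810. Adjusting to match 0.8 gives s ≈ 5.83.
So α = 0.29·5.83 ≈ 1.69, β = 0.71·5.83 ≈ 4.14.

α ≈ 1.69, β ≈ 4.14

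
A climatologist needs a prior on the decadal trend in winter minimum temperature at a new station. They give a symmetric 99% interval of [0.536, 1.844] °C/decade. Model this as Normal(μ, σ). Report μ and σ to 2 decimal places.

A symmetric 99% interval runs μ ± z·σ with z = 2.576.
Half-width = 0.654, so σ = 0.654/2.576 = 0.25.
μ is the interval midpoint, 1.19.

μ = 1.19, σ = 0.25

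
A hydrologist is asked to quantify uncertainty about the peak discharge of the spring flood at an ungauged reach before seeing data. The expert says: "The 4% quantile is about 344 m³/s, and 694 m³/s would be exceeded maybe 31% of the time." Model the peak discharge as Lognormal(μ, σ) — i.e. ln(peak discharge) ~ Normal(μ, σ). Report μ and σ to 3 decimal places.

If T ~ Lognormal(μ,σ) then ln T ~ Normal(μ,σ), so the p-quantile of ln T is μ + z_p·σ.
ln(344) = 5.841 and ln(694) = 6.542; z_{0.04} = -1.751, z_{0.69} = 0.4959.
σ = (6.542 − 5.841)/(0.4959 − (-1.751)) = 0.312.
μ = 5.841 − (-1.751)·0.312 = 6.388.

μ ≈ 6.388, σ ≈ 0.312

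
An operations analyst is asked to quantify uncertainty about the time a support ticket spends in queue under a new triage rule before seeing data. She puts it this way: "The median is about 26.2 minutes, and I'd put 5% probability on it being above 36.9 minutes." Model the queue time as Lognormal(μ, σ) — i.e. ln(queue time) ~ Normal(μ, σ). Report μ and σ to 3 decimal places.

μ ≈ 3.266, σ ≈ 0.208

If T ~ Lognormal(μ,σ) then ln T ~ Normal(μ,σ), so the p-quantile of ln T is μ + z_p·σ.
ln(26.2) = 3.266 and ln(36.9) = 3.608; z_{0.5} = 0, z_{0.95} = 1.645.
σ = (3.608 − 3.266)/(1.645 − (0)) = 0.208.
μ = 3.266 − (0)·0.208 = 3.266.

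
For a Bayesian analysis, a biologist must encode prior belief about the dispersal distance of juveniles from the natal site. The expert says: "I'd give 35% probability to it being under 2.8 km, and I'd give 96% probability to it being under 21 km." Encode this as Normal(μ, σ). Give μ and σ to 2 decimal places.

For Normal(μ,σ), the p-quantile is μ + z_p·σ. Here z_{0.35} = -0.3853, z_{0.96} = 1.751.
So 2.8 = μ − 0.3853σ and 21 = μ + 1.751σ.
Subtracting: σ = (21 − 2.8)/(1.751 − (-0.3853)) = 8.52.
Then μ = 2.8 − (-0.3853)·8.52 = 6.08.

μ = 6.08, σ = 8.52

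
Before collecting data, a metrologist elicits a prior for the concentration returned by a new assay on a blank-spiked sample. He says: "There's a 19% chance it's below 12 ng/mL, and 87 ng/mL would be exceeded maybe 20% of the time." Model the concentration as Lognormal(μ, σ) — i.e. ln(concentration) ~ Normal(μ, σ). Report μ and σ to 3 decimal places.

If T ~ Lognormal(μ,σ) then ln T ~ Normal(μ,σ), so the p-quantile of ln T is μ + z_p·σ.
ln(12) = 2.485 and ln(87) = 4.466; z_{0.19} = -0.8779, z_{0.8} = 0.8416.
σ = (4.466 − 2.485)/(0.8416 − (-0.8779)) = 1.152.
μ = 2.485 − (-0.8779)·1.152 = 3.496.

μ ≈ 3.496, σ ≈ 1.152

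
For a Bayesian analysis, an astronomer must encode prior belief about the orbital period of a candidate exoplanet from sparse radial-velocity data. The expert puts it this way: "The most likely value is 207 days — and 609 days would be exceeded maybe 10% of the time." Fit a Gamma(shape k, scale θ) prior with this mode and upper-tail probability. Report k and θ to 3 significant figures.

Gamma(k,θ) with k>1 has mode (k−1)θ, so θ = 207/(k−1).
Need P(X < 609) = 0.9 with θ tied to k this way. Start at k = 2, θ = 207: P(X<609) ≈ 0.792.
Too low — raise k to concentrate. Iterating converges to k ≈ 2.64.
Then θ = 207/(2.64−1) ≈ 127.

k ≈ 2.64, θ ≈ 127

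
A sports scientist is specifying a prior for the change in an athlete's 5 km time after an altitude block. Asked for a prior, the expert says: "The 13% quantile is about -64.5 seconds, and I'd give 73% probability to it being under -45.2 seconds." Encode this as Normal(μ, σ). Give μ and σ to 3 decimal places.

μ = -52.000, σ = 11.097

The p-quantile of Normal(μ,σ) is μ + z_p·σ, with z_{0.13} = -1.126 and z_{0.73} = 0.6128.
Eliminate σ: μ = (z₂·x₁ − z₁·x₂)/(z₂ − z₁) = (0.6128·-64.5 − (-1.126)·-45.2)/1.739 = -52.000.
Then σ = (x₂ − x₁)/(z₂ − z₁) = (-45.2 − -64.5)/1.739 = 11.097.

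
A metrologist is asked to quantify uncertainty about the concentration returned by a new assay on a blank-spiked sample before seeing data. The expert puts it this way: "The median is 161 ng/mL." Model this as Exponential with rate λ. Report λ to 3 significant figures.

λ ≈ 0.00431

Exponential median = ln 2 / λ, so λ = ln 2 / 161.0 = 0.00431.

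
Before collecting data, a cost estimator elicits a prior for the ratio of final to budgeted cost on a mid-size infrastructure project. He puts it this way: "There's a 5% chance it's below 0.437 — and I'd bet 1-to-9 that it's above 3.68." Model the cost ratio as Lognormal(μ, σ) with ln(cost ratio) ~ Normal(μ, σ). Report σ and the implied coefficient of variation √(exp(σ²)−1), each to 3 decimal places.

If T ~ Lognormal(μ,σ) then ln T ~ Normal(μ,σ), so the p-quantile of ln T is μ + z_p·σ.
ln(0.437) = -0.8278 and ln(3.68) = 1.303; z_{0.05} = -1.645, z_{0.9} = 1.282.
σ = (1.303 − -0.8278)/(1.282 − (-1.645)) = 0.728.
μ = -0.8278 − (-1.645)·0.728 = 0.370.
CV = √(exp(σ²)−1) = √(exp(0.5301)−1) = 0.836.

σ ≈ 0.728, CV ≈ 0.836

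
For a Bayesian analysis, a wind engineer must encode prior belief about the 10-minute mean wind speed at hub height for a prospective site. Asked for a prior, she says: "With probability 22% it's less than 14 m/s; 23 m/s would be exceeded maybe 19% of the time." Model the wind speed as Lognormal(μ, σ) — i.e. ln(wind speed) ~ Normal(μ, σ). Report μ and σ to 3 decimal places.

μ ≈ 2.871, σ ≈ 0.301

If T ~ Lognormal(μ,σ) then ln T ~ Normal(μ,σ), so the p-quantile of ln T is μ + z_p·σ.
ln(14) = 2.639 and ln(23) = 3.135; z_{0.22} = -0.7722, z_{0.81} = 0.8779.
σ = (3.135 − 2.639)/(0.8779 − (-0.7722)) = 0.301.
μ = 2.639 − (-0.7722)·0.301 = 2.871.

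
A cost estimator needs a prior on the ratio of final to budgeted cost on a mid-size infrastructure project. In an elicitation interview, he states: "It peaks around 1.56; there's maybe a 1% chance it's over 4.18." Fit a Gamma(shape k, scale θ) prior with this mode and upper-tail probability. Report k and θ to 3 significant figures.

Gamma(k,θ) with k>1 has mode (k−1)θ, so θ = 1.56/(k−1).
Need P(X < 4.18) = 0.99 with θ tied to k this way. Start at k = 2, θ = 1.56: P(X<4.18) ≈ 0.748.
Too low — raise k to concentrate. Iterating converges to k ≈ 5.76.
Then θ = 1.56/(5.76−1) ≈ 0.328.

k ≈ 5.76, θ ≈ 0.328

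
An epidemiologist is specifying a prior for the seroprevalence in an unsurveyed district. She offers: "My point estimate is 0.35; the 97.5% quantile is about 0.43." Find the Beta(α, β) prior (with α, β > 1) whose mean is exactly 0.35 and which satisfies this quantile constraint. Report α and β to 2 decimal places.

α ≈ 49.75, β ≈ 92.39

With mean 0.35 fixed, write α = 0.35s, β = 0.65s where s = α+β.
Need P(θ < 0.43) = 0.975 under Beta(0.35s, 0.65s). Normal approximation: (q−m)/√(m(1−m)/s) ≈ z_{0.975} = 1.96, so s ≈ 0.35·0.65·(1.96)²/(0.43−0.35)² = 136.6.
At s = 136.6: P(θ<0.43) ≈ 0.973. Adjusting to match 0.975 gives s ≈ 142.14.
So α = 0.35·142.14 ≈ 49.75, β = 0.65·142.14 ≈ 92.39.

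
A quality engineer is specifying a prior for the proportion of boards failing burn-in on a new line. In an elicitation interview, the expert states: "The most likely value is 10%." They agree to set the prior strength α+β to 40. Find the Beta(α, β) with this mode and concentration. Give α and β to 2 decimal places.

For α,β > 1 the Beta mode is (α−1)/(α+β−2). With α+β = 40, the mode is (α−1)/38.
Set (α−1)/38 = 0.1 → α = 1 + 0.1·38 = 4.80.
β = 40 − α = 35.20.

α = 4.80, β = 35.20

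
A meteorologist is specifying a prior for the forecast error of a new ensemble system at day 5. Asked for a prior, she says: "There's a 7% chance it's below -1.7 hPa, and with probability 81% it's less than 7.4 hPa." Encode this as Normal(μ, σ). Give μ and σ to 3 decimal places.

The p-quantile of Normal(μ,σ) is μ + z_p·σ, with z_{0.07} = -1.476 and z_{0.81} = 0.8779.
Eliminate σ: μ = (z₂·x₁ − z₁·x₂)/(z₂ − z₁) = (0.8779·-1.7 − (-1.476)·7.4)/2.354 = 4.006.
Then σ = (x₂ − x₁)/(z₂ − z₁) = (7.4 − -1.7)/2.354 = 3.866.

μ = 4.006, σ = 3.866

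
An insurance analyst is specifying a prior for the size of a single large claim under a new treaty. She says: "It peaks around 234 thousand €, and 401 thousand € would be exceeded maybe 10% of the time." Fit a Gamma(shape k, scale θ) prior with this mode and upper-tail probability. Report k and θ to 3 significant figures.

k ≈ 7.53, θ ≈ 35.8

Gamma(k,θ) with k>1 has mode (k−1)θ, so θ = 234/(k−1).
Need P(X < 401) = 0.9 with θ tied to k this way. Start at k = 2, θ = 234: P(X<401) ≈ 0.511.
Too low — raise k to concentrate. Iterating converges to k ≈ 7.53.
Then θ = 234/(7.53−1) ≈ 35.8.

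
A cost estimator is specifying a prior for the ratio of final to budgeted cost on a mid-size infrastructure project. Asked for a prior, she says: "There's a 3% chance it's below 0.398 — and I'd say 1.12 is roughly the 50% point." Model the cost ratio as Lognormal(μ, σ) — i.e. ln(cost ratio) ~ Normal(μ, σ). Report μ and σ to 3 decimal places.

If T ~ Lognormal(μ,σ) then ln T ~ Normal(μ,σ), so the p-quantile of ln T is μ + z_p·σ.
ln(0.398) = -0.9213 and ln(1.12) = 0.1133; z_{0.03} = -1.881, z_{0.5} = 0.
σ = (0.1133 − -0.9213)/(0 − (-1.881)) = 0.550.
μ = -0.9213 − (-1.881)·0.550 = 0.113.

μ ≈ 0.113, σ ≈ 0.550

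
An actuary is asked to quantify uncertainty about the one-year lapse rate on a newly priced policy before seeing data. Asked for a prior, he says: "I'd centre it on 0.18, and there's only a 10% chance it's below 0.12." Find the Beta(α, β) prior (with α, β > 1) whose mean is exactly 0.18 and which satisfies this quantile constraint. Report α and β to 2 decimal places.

α ≈ 11.04, β ≈ 50.28

With mean 0.18 fixed, write α = 0.18s, β = 0.82s where s = α+β.
Need P(θ < 0.12) = 0.1 under Beta(0.18s, 0.82s). Normal approximation: (q−m)/√(m(1−m)/s) ≈ z_{0.1} = -1.28, so s ≈ 0.18·0.82·(-1.28)²/(0.12−0.18)² = 67.3.
At s = 67.3: P(θ<0.12) ≈ 0.088. Adjusting to match 0.1 gives s ≈ 61.31.
So α = 0.18·61.31 ≈ 11.04, β = 0.82·61.31 ≈ 50.28.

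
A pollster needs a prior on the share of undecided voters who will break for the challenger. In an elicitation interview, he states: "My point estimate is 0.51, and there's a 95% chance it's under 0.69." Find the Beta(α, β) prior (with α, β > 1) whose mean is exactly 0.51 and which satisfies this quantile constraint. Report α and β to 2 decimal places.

α ≈ 10.12, β ≈ 9.72

With mean 0.51 fixed, write α = 0.51s, β = 0.49s where s = α+β.
Need P(θ < 0.69) = 0.95 under Beta(0.51s, 0.49s). Normal approximation: (q−m)/√(m(1−m)/s) ≈ z_{0.95} = 1.64, so s ≈ 0.51·0.49·(1.64)²/(0.69−0.51)² = 20.9.
At s = 20.9: P(θ<0.69) ≈ 0.954. Adjusting to match 0.95 gives s ≈ 19.84.
So α = 0.51·19.84 ≈ 10.12, β = 0.49·19.84 ≈ 9.72.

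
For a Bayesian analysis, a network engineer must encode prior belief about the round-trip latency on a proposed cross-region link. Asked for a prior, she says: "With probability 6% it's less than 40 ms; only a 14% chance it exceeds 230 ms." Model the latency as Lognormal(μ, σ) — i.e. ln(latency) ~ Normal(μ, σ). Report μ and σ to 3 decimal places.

μ ≈ 4.721, σ ≈ 0.664

If T ~ Lognormal(μ,σ) then ln T ~ Normal(μ,σ), so the p-quantile of ln T is μ + z_p·σ.
ln(40) = 3.689 and ln(230) = 5.438; z_{0.06} = -1.555, z_{0.86} = 1.08.
σ = (5.438 − 3.689)/(1.08 − (-1.555)) = 0.664.
μ = 3.689 − (-1.555)·0.664 = 4.721.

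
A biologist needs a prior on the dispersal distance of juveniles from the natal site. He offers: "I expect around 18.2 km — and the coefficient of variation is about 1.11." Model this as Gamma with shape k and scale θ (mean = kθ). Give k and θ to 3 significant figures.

k ≈ 0.812, θ ≈ 22.4

For Gamma(k, scale θ): mean = kθ, variance = kθ², so CV = 1/√k.
CV = 1.11, hence k = 1/CV² = 0.812.
Then θ = mean/k = 18.2/0.812 = 22.4.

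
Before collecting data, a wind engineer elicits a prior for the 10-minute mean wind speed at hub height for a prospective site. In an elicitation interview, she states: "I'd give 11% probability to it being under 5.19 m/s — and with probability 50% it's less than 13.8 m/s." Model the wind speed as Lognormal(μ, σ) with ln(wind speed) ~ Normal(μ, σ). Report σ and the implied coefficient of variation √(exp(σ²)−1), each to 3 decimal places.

If T ~ Lognormal(μ,σ) then ln T ~ Normal(μ,σ), so the p-quantile of ln T is μ + z_p·σ.
ln(5.19) = 1.647 and ln(13.8) = 2.625; z_{0.11} = -1.227, z_{0.5} = 0.
σ = (2.625 − 1.647)/(0 − (-1.227)) = 0.797.
μ = 1.647 − (-1.227)·0.797 = 2.625.
CV = √(exp(σ²)−1) = √(exp(0.6357)−1) = 0.943.

σ ≈ 0.797, CV ≈ 0.943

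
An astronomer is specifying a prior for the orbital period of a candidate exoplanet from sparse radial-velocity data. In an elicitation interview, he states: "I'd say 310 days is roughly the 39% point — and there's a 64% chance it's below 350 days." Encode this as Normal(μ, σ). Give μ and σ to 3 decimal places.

μ = 327.518, σ = 62.718

For Normal(μ,σ), the p-quantile is μ + z_p·σ. Here z_{0.39} = -0.2793, z_{0.64} = 0.3585.
So 310 = μ − 0.2793σ and 350 = μ + 0.3585σ.
Subtracting: σ = (350 − 310)/(0.3585 − (-0.2793)) = 62.718.
Then μ = 310 − (-0.2793)·62.718 = 327.518.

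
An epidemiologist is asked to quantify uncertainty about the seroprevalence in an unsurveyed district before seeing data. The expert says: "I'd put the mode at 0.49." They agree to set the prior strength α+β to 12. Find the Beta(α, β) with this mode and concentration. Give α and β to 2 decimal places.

For α,β > 1 the Beta mode is (α−1)/(α+β−2). With α+β = 12, the mode is (α−1)/10.
Set (α−1)/10 = 0.49 → α = 1 + 0.49·10 = 5.90.
β = 12 − α = 6.10.

α = 5.90, β = 6.10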